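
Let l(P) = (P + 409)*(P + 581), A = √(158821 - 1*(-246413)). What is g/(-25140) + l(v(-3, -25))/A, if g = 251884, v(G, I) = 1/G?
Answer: -62971/6285 + 1067846*√45026/607851 ≈ 362.75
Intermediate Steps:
v(G, I) = 1/G
A = 3*√45026 (A = √(158821 + 246413) = √405234 = 3*√45026 ≈ 636.58)
l(P) = (409 + P)*(581 + P)
g/(-25140) + l(v(-3, -25))/A = 251884/(-25140) + (237629 + (1/(-3))² + 990/(-3))/((3*√45026)) = 251884*(-1/25140) + (237629 + (-⅓)² + 990*(-⅓))*(√45026/135078) = -62971/6285 + (237629 + ⅑ - 330)*(√45026/135078) = -62971/6285 + 2135692*(√45026/135078)/9 = -62971/6285 + 1067846*√45026/607851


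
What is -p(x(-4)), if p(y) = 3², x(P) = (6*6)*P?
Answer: -9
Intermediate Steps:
x(P) = 36*P
p(y) = 9
-p(x(-4)) = -1*9 = -9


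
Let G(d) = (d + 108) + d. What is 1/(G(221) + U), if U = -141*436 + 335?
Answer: -1/60591 ≈ -1.6504e-5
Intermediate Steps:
G(d) = 108 + 2*d (G(d) = (108 + d) + d = 108 + 2*d)
U = -61141 (U = -61476 + 335 = -61141)
1/(G(221) + U) = 1/((108 + 2*221) - 61141) = 1/((108 + 442) - 61141) = 1/(550 - 61141) = 1/(-60591) = -1/60591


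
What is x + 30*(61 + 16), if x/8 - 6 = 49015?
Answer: 394478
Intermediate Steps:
x = 392168 (x = 48 + 8*49015 = 48 + 392120 = 392168)
x + 30*(61 + 16) = 392168 + 30*(61 + 16) = 392168 + 30*77 = 392168 + 2310 = 394478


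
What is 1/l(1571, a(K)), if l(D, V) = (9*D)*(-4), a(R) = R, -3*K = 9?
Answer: -1/56556 ≈ -1.7682e-5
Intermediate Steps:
K = -3 (K = -⅓*9 = -3)
l(D, V) = -36*D
1/l(1571, a(K)) = 1/(-36*1571) = 1/(-56556) = -1/56556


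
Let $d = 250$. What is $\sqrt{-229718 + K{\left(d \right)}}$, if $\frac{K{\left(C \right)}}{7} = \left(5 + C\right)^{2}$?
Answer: $\sqrt{225457} \approx 474.82$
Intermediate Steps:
$K{\left(C \right)} = 7 \left(5 + C\right)^{2}$
$\sqrt{-229718 + K{\left(d \right)}} = \sqrt{-229718 + 7 \left(5 + 250\right)^{2}} = \sqrt{-229718 + 7 \cdot 255^{2}} = \sqrt{-229718 + 7 \cdot 65025} = \sqrt{-229718 + 455175} = \sqrt{225457}$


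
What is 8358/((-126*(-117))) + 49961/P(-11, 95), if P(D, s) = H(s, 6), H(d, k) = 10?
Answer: 17538301/3510 ≈ 4996.7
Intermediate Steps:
P(D, s) = 10
8358/((-126*(-117))) + 49961/P(-11, 95) = 8358/((-126*(-117))) + 49961/10 = 8358/14742 + 49961*(1/10) = 8358*(1/14742) + 49961/10 = 199/351 + 49961/10 = 17538301/3510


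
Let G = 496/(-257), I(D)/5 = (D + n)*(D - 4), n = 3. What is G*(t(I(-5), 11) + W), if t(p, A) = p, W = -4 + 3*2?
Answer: -45632/257 ≈ -177.56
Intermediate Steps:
W = 2 (W = -4 + 6 = 2)
I(D) = 5*(-4 + D)*(3 + D) (I(D) = 5*((D + 3)*(D - 4)) = 5*((3 + D)*(-4 + D)) = 5*((-4 + D)*(3 + D)) = 5*(-4 + D)*(3 + D))
G = -496/257 (G = 496*(-1/257) = -496/257 ≈ -1.9300)
G*(t(I(-5), 11) + W) = -496*((-60 - 5*(-5) + 5*(-5)²) + 2)/257 = -496*((-60 + 25 + 5*25) + 2)/257 = -496*((-60 + 25 + 125) + 2)/257 = -496*(90 + 2)/257 = -496/257*92 = -45632/257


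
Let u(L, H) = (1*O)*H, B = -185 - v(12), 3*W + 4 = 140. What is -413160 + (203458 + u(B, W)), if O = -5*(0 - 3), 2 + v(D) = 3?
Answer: -209022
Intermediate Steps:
W = 136/3 (W = -4/3 + (⅓)*140 = -4/3 + 140/3 = 136/3 ≈ 45.333)
v(D) = 1 (v(D) = -2 + 3 = 1)
B = -186 (B = -185 - 1*1 = -185 - 1 = -186)
O = 15 (O = -5*(-3) = 15)
u(L, H) = 15*H (u(L, H) = (1*15)*H = 15*H)
-413160 + (203458 + u(B, W)) = -413160 + (203458 + 15*(136/3)) = -413160 + (203458 + 680) = -413160 + 204138 = -209022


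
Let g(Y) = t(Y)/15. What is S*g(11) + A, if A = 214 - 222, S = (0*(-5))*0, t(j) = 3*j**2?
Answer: -8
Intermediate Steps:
S = 0 (S = 0*0 = 0)
g(Y) = Y**2/5 (g(Y) = (3*Y**2)/15 = (3*Y**2)*(1/15) = Y**2/5)
A = -8
S*g(11) + A = 0*((1/5)*11**2) - 8 = 0*((1/5)*121) - 8 = 0*(121/5) - 8 = 0 - 8 = -8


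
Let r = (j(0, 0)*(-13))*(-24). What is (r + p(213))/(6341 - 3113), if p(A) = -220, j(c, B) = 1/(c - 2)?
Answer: -94/807 ≈ -0.11648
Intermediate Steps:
j(c, B) = 1/(-2 + c)
r = -156 (r = (-13/(-2 + 0))*(-24) = (-13/(-2))*(-24) = -½*(-13)*(-24) = (13/2)*(-24) = -156)
(r + p(213))/(6341 - 3113) = (-156 - 220)/(6341 - 3113) = -376/3228 = -376*1/3228 = -94/807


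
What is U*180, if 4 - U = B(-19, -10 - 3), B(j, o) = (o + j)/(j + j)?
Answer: 10800/19 ≈ 568.42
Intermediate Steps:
B(j, o) = (j + o)/(2*j) (B(j, o) = (j + o)/((2*j)) = (j + o)*(1/(2*j)) = (j + o)/(2*j))
U = 60/19 (U = 4 - (-19 + (-10 - 3))/(2*(-19)) = 4 - (-1)*(-19 - 13)/(2*19) = 4 - (-1)*(-32)/(2*19) = 4 - 1*16/19 = 4 - 16/19 = 60/19 ≈ 3.1579)
U*180 = (60/19)*180 = 10800/19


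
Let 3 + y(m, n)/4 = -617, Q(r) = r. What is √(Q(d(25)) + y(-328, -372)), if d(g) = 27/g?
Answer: I*√61973/5 ≈ 49.789*I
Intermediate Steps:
y(m, n) = -2480 (y(m, n) = -12 + 4*(-617) = -12 - 2468 = -2480)
√(Q(d(25)) + y(-328, -372)) = √(27/25 - 2480) = √(-61973/25) = I*√61973/5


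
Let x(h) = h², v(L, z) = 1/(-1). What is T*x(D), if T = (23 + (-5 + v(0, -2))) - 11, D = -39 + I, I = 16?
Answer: 3174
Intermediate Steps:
v(L, z) = -1
D = -23 (D = -39 + 16 = -23)
T = 6 (T = (23 + (-5 - 1)) - 11 = (23 - 6) - 11 = 17 - 11 = 6)
T*x(D) = 6*(-23)² = 6*529 = 3174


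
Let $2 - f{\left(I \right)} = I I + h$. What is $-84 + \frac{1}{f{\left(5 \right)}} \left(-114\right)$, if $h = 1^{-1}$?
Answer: $- \frac{317}{4} \approx -79.25$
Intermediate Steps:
$h = 1$
$f{\left(I \right)} = 1 - I^{2}$ ($f{\left(I \right)} = 2 - \left(I I + 1\right) = 2 - \left(I^{2} + 1\right) = 2 - \left(1 + I^{2}\right) = 1 - I^{2}$)
$-84 + \frac{1}{f{\left(5 \right)}} \left(-114\right) = -84 + \frac{1}{1 - 5^{2}} \left(-114\right) = -84 + \frac{1}{1 - 25} \left(-114\right) = -84 + \frac{1}{-24} \left(-114\right) = -84 - - \frac{19}{4} = -84 + \frac{19}{4} = - \frac{317}{4}$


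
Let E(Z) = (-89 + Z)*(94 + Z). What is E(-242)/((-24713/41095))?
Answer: -2013161860/24713 ≈ -81462.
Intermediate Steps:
E(-242)/((-24713/41095)) = (-8366 + (-242)² + 5*(-242))/((-24713/41095)) = (-8366 + 58564 - 1210)/((-24713*1/41095)) = 48988/(-24713/41095) = 48988*(-41095/24713) = -2013161860/24713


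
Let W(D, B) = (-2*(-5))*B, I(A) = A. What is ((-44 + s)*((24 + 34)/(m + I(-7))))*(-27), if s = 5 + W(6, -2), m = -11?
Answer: -5133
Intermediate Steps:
W(D, B) = 10*B
s = -15 (s = 5 + 10*(-2) = 5 - 20 = -15)
((-44 + s)*((24 + 34)/(m + I(-7))))*(-27) = ((-44 - 15)*((24 + 34)/(-11 - 7)))*(-27) = -3422/(-18)*(-27) = -3422*(-1)/18*(-27) = -59*(-29/9)*(-27) = (1711/9)*(-27) = -5133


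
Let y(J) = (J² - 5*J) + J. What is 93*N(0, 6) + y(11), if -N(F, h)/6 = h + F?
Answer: -3271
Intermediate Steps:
N(F, h) = -6*F - 6*h (N(F, h) = -6*(h + F) = -6*(F + h) = -6*F - 6*h)
y(J) = J² - 4*J
93*N(0, 6) + y(11) = 93*(-6*0 - 6*6) + 11*(-4 + 11) = 93*(0 - 36) + 11*7 = 93*(-36) + 77 = -3348 + 77 = -3271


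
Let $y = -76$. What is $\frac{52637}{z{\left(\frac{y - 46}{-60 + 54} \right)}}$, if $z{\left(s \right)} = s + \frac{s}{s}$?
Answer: $\frac{157911}{64} \approx 2467.4$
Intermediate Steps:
$z{\left(s \right)} = 1 + s$ ($z{\left(s \right)} = s + 1 = 1 + s$)
$\frac{52637}{z{\left(\frac{y - 46}{-60 + 54} \right)}} = \frac{52637}{1 + \frac{-76 - 46}{-60 + 54}} = \frac{52637}{1 - \frac{122}{-6}} = \frac{52637}{1 - - \frac{61}{3}} = \frac{52637}{1 + \frac{61}{3}} = \frac{52637}{\frac{64}{3}} = 52637 \cdot \frac{3}{64} = \frac{157911}{64}$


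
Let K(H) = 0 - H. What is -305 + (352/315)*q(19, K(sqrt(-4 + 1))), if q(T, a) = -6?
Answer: -32729/105 ≈ -311.70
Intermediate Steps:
K(H) = -H
-305 + (352/315)*q(19, K(sqrt(-4 + 1))) = -305 + (352/315)*(-6) = -305 - 704/105 = -32729/105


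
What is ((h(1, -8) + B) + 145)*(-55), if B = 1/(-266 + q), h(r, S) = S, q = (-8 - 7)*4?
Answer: -2456355/326 ≈ -7534.8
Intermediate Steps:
q = -60 (q = -15*4 = -60)
B = -1/326 (B = 1/(-266 - 60) = 1/(-326) = -1/326 ≈ -0.0030675)
((h(1, -8) + B) + 145)*(-55) = ((-8 - 1/326) + 145)*(-55) = (-2609/326 + 145)*(-55) = (44661/326)*(-55) = -2456355/326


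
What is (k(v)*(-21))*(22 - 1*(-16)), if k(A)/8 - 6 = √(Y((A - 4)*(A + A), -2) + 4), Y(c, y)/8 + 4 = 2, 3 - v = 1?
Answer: -38304 - 12768*I*√3 ≈ -38304.0 - 22115.0*I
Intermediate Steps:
v = 2 (v = 3 - 1*1 = 3 - 1 = 2)
Y(c, y) = -16 (Y(c, y) = -32 + 8*2 = -32 + 16 = -16)
k(A) = 48 + 16*I*√3 (k(A) = 48 + 8*√(-16 + 4) = 48 + 8*√(-12) = 48 + 8*(2*I*√3) = 48 + 16*I*√3)
(k(v)*(-21))*(22 - 1*(-16)) = ((48 + 16*I*√3)*(-21))*(22 - 1*(-16)) = (-1008 - 336*I*√3)*(22 + 16) = (-1008 - 336*I*√3)*38 = -38304 - 12768*I*√3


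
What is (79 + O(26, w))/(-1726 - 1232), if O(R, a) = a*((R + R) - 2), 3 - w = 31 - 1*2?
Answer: 407/986 ≈ 0.41278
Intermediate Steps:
w = -26 (w = 3 - (31 - 1*2) = 3 - (31 - 2) = 3 - 1*29 = 3 - 29 = -26)
O(R, a) = a*(-2 + 2*R) (O(R, a) = a*(2*R - 2) = a*(-2 + 2*R))
(79 + O(26, w))/(-1726 - 1232) = (79 + 2*(-26)*(-1 + 26))/(-1726 - 1232) = (79 + 2*(-26)*25)/(-2958) = (79 - 1300)*(-1/2958) = -1221*(-1/2958) = 407/986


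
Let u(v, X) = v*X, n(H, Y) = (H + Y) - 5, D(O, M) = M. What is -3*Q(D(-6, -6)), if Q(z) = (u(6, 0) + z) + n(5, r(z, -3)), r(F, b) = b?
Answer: 27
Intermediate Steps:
n(H, Y) = -5 + H + Y
u(v, X) = X*v
Q(z) = -3 + z (Q(z) = (0*6 + z) + (-5 + 5 - 3) = (0 + z) - 3 = z - 3 = -3 + z)
-3*Q(D(-6, -6)) = -3*(-3 - 6) = -3*(-9) = 27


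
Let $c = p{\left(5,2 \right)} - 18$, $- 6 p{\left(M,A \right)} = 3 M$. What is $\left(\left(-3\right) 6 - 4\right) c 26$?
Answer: $11726$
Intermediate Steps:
$p{\left(M,A \right)} = - \frac{M}{2}$ ($p{\left(M,A \right)} = - \frac{3 M}{6} = - \frac{M}{2}$)
$c = - \frac{41}{2}$ ($c = \left(- \frac{1}{2}\right) 5 - 18 = - \frac{5}{2} - 18 = - \frac{41}{2} \approx -20.5$)
$\left(\left(-3\right) 6 - 4\right) c 26 = \left(\left(-3\right) 6 - 4\right) \left(- \frac{41}{2}\right) 26 = \left(-18 - 4\right) \left(- \frac{41}{2}\right) 26 = \left(-22\right) \left(- \frac{41}{2}\right) 26 = 451 \cdot 26 = 11726$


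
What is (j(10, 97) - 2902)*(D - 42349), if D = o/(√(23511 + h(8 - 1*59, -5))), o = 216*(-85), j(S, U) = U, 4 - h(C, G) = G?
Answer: 118788945 + 429165*√30/7 ≈ 1.1912e+8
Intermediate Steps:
h(C, G) = 4 - G
o = -18360
D = -153*√30/7 (D = -18360/√(23511 + (4 - 1*(-5))) = -18360/√(23511 + (4 + 5)) = -18360/√(23511 + 9) = -18360*√30/840 = -153*√30/7 ≈ -119.72)
(j(10, 97) - 2902)*(D - 42349) = (97 - 2902)*(-153*√30/7 - 42349) = -2805*(-42349 - 153*√30/7) = 118788945 + 429165*√30/7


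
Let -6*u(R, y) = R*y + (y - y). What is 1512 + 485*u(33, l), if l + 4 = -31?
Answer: 189749/2 ≈ 94875.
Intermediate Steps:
l = -35 (l = -4 - 31 = -35)
u(R, y) = -R*y/6 (u(R, y) = -(R*y + (y - y))/6 = -(R*y + 0)/6 = -R*y/6)
1512 + 485*u(33, l) = 1512 + 485*(-⅙*33*(-35)) = 1512 + 485*(385/2) = 1512 + 186725/2 = 189749/2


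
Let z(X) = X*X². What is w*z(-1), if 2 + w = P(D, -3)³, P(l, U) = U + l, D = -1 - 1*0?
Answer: 66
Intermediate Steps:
z(X) = X³
D = -1 (D = -1 + 0 = -1)
w = -66 (w = -2 + (-3 - 1)³ = -2 + (-4)³ = -2 - 64 = -66)
w*z(-1) = -66*(-1)³ = -66*(-1) = 66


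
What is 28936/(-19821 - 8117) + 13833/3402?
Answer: 16001449/5280282 ≈ 3.0304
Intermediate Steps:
28936/(-19821 - 8117) + 13833/3402 = 28936/(-27938) + 13833*(1/3402) = 28936*(-1/27938) + 1537/378 = -14468/13969 + 1537/378 = 16001449/5280282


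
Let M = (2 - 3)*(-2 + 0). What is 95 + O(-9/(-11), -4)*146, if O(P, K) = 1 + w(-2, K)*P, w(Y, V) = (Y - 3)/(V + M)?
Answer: 5936/11 ≈ 539.64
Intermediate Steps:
M = 2 (M = -1*(-2) = 2)
w(Y, V) = (-3 + Y)/(2 + V) (w(Y, V) = (Y - 3)/(V + 2) = (-3 + Y)/(2 + V))
O(P, K) = 1 - 5*P/(2 + K) (O(P, K) = 1 + ((-3 - 2)/(2 + K))*P = 1 + (-5/(2 + K))*P = 1 - 5*P/(2 + K))
95 + O(-9/(-11), -4)*146 = 95 + ((2 - 4 - (-45)/(-11))/(2 - 4))*146 = 95 + ((2 - 4 - (-45)*(-1)/11)/(-2))*146 = 95 - (2 - 4 - 5*9/11)/2*146 = 95 - (2 - 4 - 45/11)/2*146 = 95 - 1/2*(-67/11)*146 = 95 + (67/22)*146 = 95 + 4891/11 = 5936/11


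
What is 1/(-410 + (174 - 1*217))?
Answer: -1/453 ≈ -0.0022075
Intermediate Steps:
1/(-410 + (174 - 1*217)) = 1/(-410 + (174 - 217)) = 1/(-410 - 43) = 1/(-453) = -1/453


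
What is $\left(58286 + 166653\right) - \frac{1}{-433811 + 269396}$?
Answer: $\frac{36983345686}{164415} \approx 2.2494 \cdot 10^{5}$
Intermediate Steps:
$\left(58286 + 166653\right) - \frac{1}{-433811 + 269396} = 224939 - \frac{1}{-164415} = 224939 - - \frac{1}{164415} = 224939 + \frac{1}{164415} = \frac{36983345686}{164415}$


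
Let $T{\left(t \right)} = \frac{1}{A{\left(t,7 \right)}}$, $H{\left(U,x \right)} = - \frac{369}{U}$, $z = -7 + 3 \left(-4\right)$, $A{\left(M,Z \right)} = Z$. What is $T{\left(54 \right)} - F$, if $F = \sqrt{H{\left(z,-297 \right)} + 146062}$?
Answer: $\frac{1}{7} - \frac{\sqrt{52735393}}{19} \approx -382.06$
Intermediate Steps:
$z = -19$ ($z = -7 - 12 = -19$)
$T{\left(t \right)} = \frac{1}{7}$
$F = \frac{\sqrt{52735393}}{19}$ ($F = \sqrt{- \frac{369}{-19} + 146062} = \sqrt{\left(-369\right) \left(- \frac{1}{19}\right) + 146062} = \sqrt{\frac{369}{19} + 146062} = \sqrt{\frac{2775547}{19}} = \frac{\sqrt{52735393}}{19} \approx 382.21$)
$T{\left(54 \right)} - F = \frac{1}{7} - \frac{\sqrt{52735393}}{19}$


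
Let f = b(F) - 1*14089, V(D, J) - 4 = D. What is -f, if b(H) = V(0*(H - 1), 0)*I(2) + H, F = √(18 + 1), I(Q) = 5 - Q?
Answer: 14077 - √19 ≈ 14073.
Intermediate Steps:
V(D, J) = 4 + D
F = √19 ≈ 4.3589
b(H) = 12 + H (b(H) = (4 + 0*(H - 1))*(5 - 1*2) + H = (4 + 0*(-1 + H))*(5 - 2) + H = (4 + 0)*3 + H = 4*3 + H = 12 + H)
f = -14077 + √19 (f = (12 + √19) - 1*14089 = (12 + √19) - 14089 = -14077 + √19 ≈ -14073.)
-f = -(-14077 + √19) = 14077 - √19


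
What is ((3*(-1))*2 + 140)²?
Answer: 17956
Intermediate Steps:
((3*(-1))*2 + 140)² = (-3*2 + 140)² = (-6 + 140)² = 134² = 17956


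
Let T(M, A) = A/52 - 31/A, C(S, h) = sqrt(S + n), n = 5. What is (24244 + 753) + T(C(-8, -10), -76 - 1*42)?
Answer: 19171160/767 ≈ 24995.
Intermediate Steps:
C(S, h) = sqrt(5 + S) (C(S, h) = sqrt(S + 5) = sqrt(5 + S))
T(M, A) = -31/A + A/52 (T(M, A) = A*(1/52) - 31/A = A/52 - 31/A = -31/A + A/52)
(24244 + 753) + T(C(-8, -10), -76 - 1*42) = (24244 + 753) + (-31/(-76 - 1*42) + (-76 - 1*42)/52) = 24997 + (-31/(-76 - 42) + (-76 - 42)/52) = 24997 + (-31/(-118) + (1/52)*(-118)) = 24997 + (-31*(-1/118) - 59/26) = 24997 + (31/118 - 59/26) = 24997 - 1539/767 = 19171160/767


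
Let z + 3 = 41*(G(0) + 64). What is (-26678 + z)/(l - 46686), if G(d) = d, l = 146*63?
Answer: 729/1136 ≈ 0.64173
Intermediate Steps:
l = 9198
z = 2621 (z = -3 + 41*(0 + 64) = -3 + 41*64 = -3 + 2624 = 2621)
(-26678 + z)/(l - 46686) = (-26678 + 2621)/(9198 - 46686) = -24057/(-37488) = -24057*(-1/37488) = 729/1136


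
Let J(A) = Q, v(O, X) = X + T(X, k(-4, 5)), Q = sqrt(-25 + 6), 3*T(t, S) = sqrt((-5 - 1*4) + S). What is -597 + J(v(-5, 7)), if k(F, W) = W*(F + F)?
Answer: -597 + I*sqrt(19) ≈ -597.0 + 4.3589*I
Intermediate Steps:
k(F, W) = 2*F*W (k(F, W) = W*(2*F) = 2*F*W)
T(t, S) = sqrt(-9 + S)/3 (T(t, S) = sqrt((-5 - 1*4) + S)/3 = sqrt((-5 - 4) + S)/3 = sqrt(-9 + S)/3)
Q = I*sqrt(19) (Q = sqrt(-19) = I*sqrt(19) ≈ 4.3589*I)
v(O, X) = X + 7*I/3 (v(O, X) = X + sqrt(-9 + 2*(-4)*5)/3 = X + sqrt(-9 - 40)/3 = X + sqrt(-49)/3 = X + (7*I)/3 = X + 7*I/3)
J(A) = I*sqrt(19)
-597 + J(v(-5, 7)) = -597 + I*sqrt(19)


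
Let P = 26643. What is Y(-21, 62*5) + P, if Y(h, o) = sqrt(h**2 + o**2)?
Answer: 26643 + sqrt(96541) ≈ 26954.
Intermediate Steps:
Y(-21, 62*5) + P = sqrt((-21)**2 + (62*5)**2) + 26643 = sqrt(441 + 310**2) + 26643 = sqrt(441 + 96100) + 26643 = sqrt(96541) + 26643 = 26643 + sqrt(96541)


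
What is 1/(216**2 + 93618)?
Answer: 1/140274 ≈ 7.1289e-6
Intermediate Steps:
1/(216**2 + 93618) = 1/(46656 + 93618) = 1/140274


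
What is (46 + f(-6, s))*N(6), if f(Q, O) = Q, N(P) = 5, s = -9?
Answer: 200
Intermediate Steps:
(46 + f(-6, s))*N(6) = (46 - 6)*5 = 40*5 = 200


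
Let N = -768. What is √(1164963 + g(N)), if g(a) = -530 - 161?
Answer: 4*√72767 ≈ 1079.0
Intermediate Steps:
g(a) = -691
√(1164963 + g(N)) = √(1164963 - 691) = √1164272 = 4*√72767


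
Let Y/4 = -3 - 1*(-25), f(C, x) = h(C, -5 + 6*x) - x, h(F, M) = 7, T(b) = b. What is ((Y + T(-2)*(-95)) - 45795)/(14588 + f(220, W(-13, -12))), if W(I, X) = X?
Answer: -45517/14607 ≈ -3.1161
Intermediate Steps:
f(C, x) = 7 - x
Y = 88 (Y = 4*(-3 - 1*(-25)) = 4*(-3 + 25) = 4*22 = 88)
((Y + T(-2)*(-95)) - 45795)/(14588 + f(220, W(-13, -12))) = ((88 - 2*(-95)) - 45795)/(14588 + (7 - 1*(-12))) = ((88 + 190) - 45795)/(14588 + (7 + 12)) = (278 - 45795)/(14588 + 19) = -45517/14607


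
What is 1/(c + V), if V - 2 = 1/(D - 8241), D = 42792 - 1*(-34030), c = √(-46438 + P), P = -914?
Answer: 3135591901/74244003836347 - 9406707122*I*√11838/222732011509041 ≈ 4.2234e-5 - 0.0045951*I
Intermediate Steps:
c = 2*I*√11838 (c = √(-46438 - 914) = √(-47352) = 2*I*√11838 ≈ 217.61*I)
D = 76822 (D = 42792 + 34030 = 76822)
V = 137163/68581 (V = 2 + 1/(76822 - 8241) = 2 + 1/68581 = 137163/68581 ≈ 2.0000)
1/(c + V) = 1/(2*I*√11838 + 137163/68581) = 1/(137163/68581 + 2*I*√11838)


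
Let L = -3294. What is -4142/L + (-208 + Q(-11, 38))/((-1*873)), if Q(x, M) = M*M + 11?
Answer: -27314/159759 ≈ -0.17097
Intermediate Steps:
Q(x, M) = 11 + M² (Q(x, M) = M² + 11 = 11 + M²)
-4142/L + (-208 + Q(-11, 38))/((-1*873)) = -4142/(-3294) + (-208 + (11 + 38²))/((-1*873)) = -4142*(-1/3294) + (-208 + (11 + 1444))/(-873) = 2071/1647 + (-208 + 1455)*(-1/873) = 2071/1647 + 1247*(-1/873) = 2071/1647 - 1247/873 = -27314/159759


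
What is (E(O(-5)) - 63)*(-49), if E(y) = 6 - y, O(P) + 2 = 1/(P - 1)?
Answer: 16121/6 ≈ 2686.8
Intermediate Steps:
O(P) = -2 + 1/(-1 + P) (O(P) = -2 + 1/(P - 1) = -2 + 1/(-1 + P))
(E(O(-5)) - 63)*(-49) = ((6 - (3 - 2*(-5))/(-1 - 5)) - 63)*(-49) = ((6 - (3 + 10)/(-6)) - 63)*(-49) = ((6 - (-1)*13/6) - 63)*(-49) = ((6 - 1*(-13/6)) - 63)*(-49) = ((6 + 13/6) - 63)*(-49) = (49/6 - 63)*(-49) = -329/6*(-49) = 16121/6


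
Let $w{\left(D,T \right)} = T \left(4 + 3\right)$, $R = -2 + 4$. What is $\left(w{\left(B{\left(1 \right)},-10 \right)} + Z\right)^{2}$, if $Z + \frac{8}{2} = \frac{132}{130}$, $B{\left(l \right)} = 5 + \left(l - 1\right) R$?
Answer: $\frac{22505536}{4225} \approx 5326.8$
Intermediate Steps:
$R = 2$
$B{\left(l \right)} = 3 + 2 l$ ($B{\left(l \right)} = 5 + \left(l - 1\right) 2 = 5 + \left(-1 + l\right) 2 = 5 + \left(-2 + 2 l\right) = 3 + 2 l$)
$w{\left(D,T \right)} = 7 T$ ($w{\left(D,T \right)} = T 7 = 7 T$)
$Z = - \frac{194}{65}$ ($Z = -4 + \frac{132}{130} = -4 + 132 \cdot \frac{1}{130} = -4 + \frac{66}{65} = - \frac{194}{65} \approx -2.9846$)
$\left(w{\left(B{\left(1 \right)},-10 \right)} + Z\right)^{2} = \left(7 \left(-10\right) - \frac{194}{65}\right)^{2} = \left(-70 - \frac{194}{65}\right)^{2} = \left(- \frac{4744}{65}\right)^{2} = \frac{22505536}{4225}$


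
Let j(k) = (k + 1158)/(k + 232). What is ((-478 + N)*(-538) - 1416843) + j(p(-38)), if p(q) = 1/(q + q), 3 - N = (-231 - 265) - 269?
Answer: -27731059546/17631 ≈ -1.5729e+6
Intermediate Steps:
N = 768 (N = 3 - ((-231 - 265) - 269) = 3 - (-496 - 269) = 3 - 1*(-765) = 3 + 765 = 768)
p(q) = 1/(2*q)
j(k) = (1158 + k)/(232 + k)
((-478 + N)*(-538) - 1416843) + j(p(-38)) = ((-478 + 768)*(-538) - 1416843) + (1158 + (1/2)/(-38))/(232 + (1/2)/(-38)) = (290*(-538) - 1416843) + (1158 + (1/2)*(-1/38))/(232 + (1/2)*(-1/38)) = (-156020 - 1416843) + (1158 - 1/76)/(232 - 1/76) = -1572863 + (88007/76)/(17631/76) = -1572863 + (76/17631)*(88007/76) = -1572863 + 88007/17631 = -27731059546/17631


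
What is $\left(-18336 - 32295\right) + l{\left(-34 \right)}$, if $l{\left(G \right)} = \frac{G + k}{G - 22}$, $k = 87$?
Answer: $- \frac{2835389}{56} \approx -50632.0$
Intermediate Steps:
$l{\left(G \right)} = \frac{87 + G}{-22 + G}$ ($l{\left(G \right)} = \frac{G + 87}{G - 22} = \frac{87 + G}{-22 + G}$)
$\left(-18336 - 32295\right) + l{\left(-34 \right)} = \left(-18336 - 32295\right) + \frac{87 - 34}{-22 - 34} = -50631 + \frac{1}{-56} \cdot 53 = -50631 - \frac{53}{56} = - \frac{2835389}{56}$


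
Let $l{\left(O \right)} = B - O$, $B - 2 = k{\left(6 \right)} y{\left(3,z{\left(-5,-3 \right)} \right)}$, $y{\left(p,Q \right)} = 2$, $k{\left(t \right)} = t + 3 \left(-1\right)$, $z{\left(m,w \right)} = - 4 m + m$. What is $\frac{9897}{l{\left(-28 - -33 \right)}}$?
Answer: $3299$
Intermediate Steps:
$z{\left(m,w \right)} = - 3 m$
$k{\left(t \right)} = -3 + t$ ($k{\left(t \right)} = t - 3 = -3 + t$)
$B = 8$ ($B = 2 + \left(-3 + 6\right) 2 = 2 + 3 \cdot 2 = 2 + 6 = 8$)
$l{\left(O \right)} = 8 - O$
$\frac{9897}{l{\left(-28 - -33 \right)}} = \frac{9897}{8 - \left(-28 - -33\right)} = \frac{9897}{8 - \left(-28 + 33\right)} = \frac{9897}{8 - 5} = \frac{9897}{3} = 9897 \cdot \frac{1}{3} = 3299$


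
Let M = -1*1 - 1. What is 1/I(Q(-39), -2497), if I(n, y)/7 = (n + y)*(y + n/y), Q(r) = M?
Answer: 2497/109068977451 ≈ 2.2894e-8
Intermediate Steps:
M = -2 (M = -1 - 1 = -2)
Q(r) = -2
I(n, y) = 7*(n + y)*(y + n/y) (I(n, y) = 7*((n + y)*(y + n/y)) = 7*(n + y)*(y + n/y))
1/I(Q(-39), -2497) = 1/(7*((-2)**2 - 2497*(-2 + (-2497)**2 - 2*(-2497)))/(-2497)) = 1/(7*(-1/2497)*(4 - 2497*(-2 + 6235009 + 4994))) = 1/(7*(-1/2497)*(4 - 2497*6240001)) = 1/(7*(-1/2497)*(4 - 15581282497)) = 1/(7*(-1/2497)*(-15581282493)) = 1/(109068977451/2497) = 2497/109068977451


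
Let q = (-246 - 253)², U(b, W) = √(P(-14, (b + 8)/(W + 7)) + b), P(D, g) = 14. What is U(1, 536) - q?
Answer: -249001 + √15 ≈ -2.4900e+5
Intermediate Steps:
U(b, W) = √(14 + b)
q = 249001 (q = (-499)² = 249001)
U(1, 536) - q = √(14 + 1) - 1*249001 = √15 - 249001 = -249001 + √15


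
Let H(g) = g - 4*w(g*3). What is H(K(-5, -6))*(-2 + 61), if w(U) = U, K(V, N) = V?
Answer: 3245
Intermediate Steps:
H(g) = -11*g (H(g) = g - 4*g*3 = g - 12*g = -11*g)
H(K(-5, -6))*(-2 + 61) = (-11*(-5))*(-2 + 61) = 55*59 = 3245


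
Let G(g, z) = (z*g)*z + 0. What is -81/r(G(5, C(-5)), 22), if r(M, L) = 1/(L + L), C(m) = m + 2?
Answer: -3564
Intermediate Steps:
C(m) = 2 + m
G(g, z) = g*z**2 (G(g, z) = (g*z)*z + 0 = g*z**2 + 0 = g*z**2)
r(M, L) = 1/(2*L)
-81/r(G(5, C(-5)), 22) = -81/((1/2)/22) = -81/((1/2)*(1/22)) = -81/1/44 = -81*44 = -3564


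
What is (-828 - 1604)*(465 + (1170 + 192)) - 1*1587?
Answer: -4444851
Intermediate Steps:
(-828 - 1604)*(465 + (1170 + 192)) - 1*1587 = -2432*(465 + 1362) - 1587 = -2432*1827 - 1587 = -4443264 - 1587 = -4444851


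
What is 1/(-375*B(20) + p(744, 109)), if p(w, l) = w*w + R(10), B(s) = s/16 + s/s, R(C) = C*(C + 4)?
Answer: 4/2211329 ≈ 1.8089e-6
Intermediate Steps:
R(C) = C*(4 + C)
B(s) = 1 + s/16 (B(s) = s*(1/16) + 1 = s/16 + 1 = 1 + s/16)
p(w, l) = 140 + w² (p(w, l) = w*w + 10*(4 + 10) = w² + 10*14 = w² + 140 = 140 + w²)
1/(-375*B(20) + p(744, 109)) = 1/(-375*(1 + (1/16)*20) + (140 + 744²)) = 1/(-375*(1 + 5/4) + (140 + 553536)) = 1/(-375*9/4 + 553676) = 1/(-3375/4 + 553676) = 1/(2211329/4) = 4/2211329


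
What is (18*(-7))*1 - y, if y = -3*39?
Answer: -9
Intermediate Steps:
y = -117
(18*(-7))*1 - y = (18*(-7))*1 - 1*(-117) = -126*1 + 117 = -126 + 117 = -9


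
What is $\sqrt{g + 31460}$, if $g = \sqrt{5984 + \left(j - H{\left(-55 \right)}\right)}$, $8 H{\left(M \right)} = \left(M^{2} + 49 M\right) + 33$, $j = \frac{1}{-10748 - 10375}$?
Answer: $\frac{\sqrt{6238603697040 + 7041 \sqrt{4710582019706}}}{14082} \approx 177.59$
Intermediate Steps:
$j = - \frac{1}{21123}$ ($j = \frac{1}{-21123} = - \frac{1}{21123} \approx -4.7342 \cdot 10^{-5}$)
$H{\left(M \right)} = \frac{33}{8} + \frac{M^{2}}{8} + \frac{49 M}{8}$ ($H{\left(M \right)} = \frac{\left(M^{2} + 49 M\right) + 33}{8} = \frac{33 + M^{2} + 49 M}{8} = \frac{33}{8} + \frac{M^{2}}{8} + \frac{49 M}{8}$)
$g = \frac{\sqrt{4710582019706}}{28164}$ ($g = \sqrt{5984 - \left(\frac{697067}{168984} - \frac{2695}{8} + \frac{3025}{8}\right)} = \sqrt{5984 - \left(- \frac{28114709}{84492} + \frac{3025}{8}\right)} = \sqrt{5984 - \frac{7667657}{168984}} = \sqrt{\frac{1003532599}{168984}} = \frac{\sqrt{4710582019706}}{28164} \approx 77.063$)
$\sqrt{g + 31460} = \sqrt{\frac{\sqrt{4710582019706}}{28164} + 31460} = \sqrt{31460 + \frac{\sqrt{4710582019706}}{28164}}$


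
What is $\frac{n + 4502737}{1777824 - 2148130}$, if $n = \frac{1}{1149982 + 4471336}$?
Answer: $- \frac{25311316547367}{2081607783308} \approx -12.16$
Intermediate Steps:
$n = \frac{1}{5621318} \approx 1.7789 \cdot 10^{-7}$
$\frac{n + 4502737}{1777824 - 2148130} = \frac{\frac{1}{5621318} + 4502737}{1777824 - 2148130} = \frac{25311316547367}{5621318 \left(-370306\right)} = \frac{25311316547367}{5621318} \left(- \frac{1}{370306}\right) = - \frac{25311316547367}{2081607783308}$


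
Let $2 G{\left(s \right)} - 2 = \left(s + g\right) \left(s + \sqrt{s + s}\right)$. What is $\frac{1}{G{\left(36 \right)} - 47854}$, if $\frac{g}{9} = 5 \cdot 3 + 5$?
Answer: $- \frac{4885}{214675713} - \frac{8 \sqrt{2}}{23852857} \approx -2.323 \cdot 10^{-5}$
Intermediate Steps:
$g = 180$ ($g = 9 \left(5 \cdot 3 + 5\right) = 9 \left(15 + 5\right) = 9 \cdot 20 = 180$)
$G{\left(s \right)} = 1 + \frac{\left(180 + s\right) \left(s + \sqrt{2} \sqrt{s}\right)}{2}$ ($G{\left(s \right)} = 1 + \frac{\left(s + 180\right) \left(s + \sqrt{s + s}\right)}{2} = 1 + \frac{\left(180 + s\right) \left(s + \sqrt{2 s}\right)}{2} = 1 + \frac{\left(180 + s\right) \left(s + \sqrt{2} \sqrt{s}\right)}{2}$)
$\frac{1}{G{\left(36 \right)} - 47854} = \frac{1}{\left(1 + \frac{36^{2}}{2} + 90 \cdot 36 + \frac{\sqrt{2} \cdot 36^{\frac{3}{2}}}{2} + 90 \sqrt{2} \sqrt{36}\right) - 47854} = \frac{1}{\left(1 + \frac{1}{2} \cdot 1296 + 3240 + \frac{1}{2} \sqrt{2} \cdot 216 + 90 \sqrt{2} \cdot 6\right) - 47854} = \frac{1}{\left(1 + 648 + 3240 + 108 \sqrt{2} + 540 \sqrt{2}\right) - 47854} = \frac{1}{\left(3889 + 648 \sqrt{2}\right) - 47854} = \frac{1}{-43965 + 648 \sqrt{2}}$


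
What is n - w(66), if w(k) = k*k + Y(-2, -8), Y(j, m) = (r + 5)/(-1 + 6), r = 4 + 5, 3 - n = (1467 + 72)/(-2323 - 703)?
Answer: -65895559/15130 ≈ -4355.3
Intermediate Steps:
n = 10617/3026 (n = 3 - (1467 + 72)/(-2323 - 703) = 3 - 1539/(-3026) = 3 - 1539*(-1)/3026 = 3 - 1*(-1539/3026) = 3 + 1539/3026 = 10617/3026 ≈ 3.5086)
r = 9
Y(j, m) = 14/5 (Y(j, m) = (9 + 5)/(-1 + 6) = 14/5)
w(k) = 14/5 + k² (w(k) = k*k + 14/5 = k² + 14/5 = 14/5 + k²)
n - w(66) = 10617/3026 - (14/5 + 66²) = 10617/3026 - (14/5 + 4356) = 10617/3026 - 1*21794/5 = 10617/3026 - 21794/5 = -65895559/15130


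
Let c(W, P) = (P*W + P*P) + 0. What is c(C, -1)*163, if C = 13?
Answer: -1956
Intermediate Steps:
c(W, P) = P² + P*W (c(W, P) = (P*W + P²) + 0 = (P² + P*W) + 0 = P² + P*W)
c(C, -1)*163 = -(-1 + 13)*163 = -1*12*163 = -12*163 = -1956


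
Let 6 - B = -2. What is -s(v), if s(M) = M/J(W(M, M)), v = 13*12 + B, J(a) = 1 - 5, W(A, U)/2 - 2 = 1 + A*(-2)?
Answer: 41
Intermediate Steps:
B = 8 (B = 6 - 1*(-2) = 6 + 2 = 8)
W(A, U) = 6 - 4*A (W(A, U) = 4 + 2*(1 + A*(-2)) = 4 + 2*(1 - 2*A) = 4 + (2 - 4*A) = 6 - 4*A)
J(a) = -4
v = 164 (v = 13*12 + 8 = 156 + 8 = 164)
s(M) = -M/4 (s(M) = M/(-4) = M*(-¼) = -M/4)
-s(v) = -(-1)*164/4 = -1*(-41) = 41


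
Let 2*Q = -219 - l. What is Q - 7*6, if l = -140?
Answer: -163/2 ≈ -81.500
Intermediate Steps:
Q = -79/2 (Q = (-219 - 1*(-140))/2 = (-219 + 140)/2 = (1/2)*(-79) = -79/2 ≈ -39.500)
Q - 7*6 = -79/2 - 7*6 = -79/2 - 1*42 = -79/2 - 42 = -163/2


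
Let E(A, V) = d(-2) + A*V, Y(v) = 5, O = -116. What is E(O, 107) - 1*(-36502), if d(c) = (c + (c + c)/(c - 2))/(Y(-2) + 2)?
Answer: 168629/7 ≈ 24090.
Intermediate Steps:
d(c) = c/7 + 2*c/(7*(-2 + c)) (d(c) = (c + (c + c)/(c - 2))/(5 + 2) = (c + (2*c)/(-2 + c))/7 = (c + 2*c/(-2 + c))*(1/7) = c/7 + 2*c/(7*(-2 + c)))
E(A, V) = -1/7 + A*V (E(A, V) = (1/7)*(-2)**2/(-2 - 2) + A*V = (1/7)*4/(-4) + A*V = (1/7)*4*(-1/4) + A*V = -1/7 + A*V)
E(O, 107) - 1*(-36502) = (-1/7 - 116*107) - 1*(-36502) = (-1/7 - 12412) + 36502 = -86885/7 + 36502 = 168629/7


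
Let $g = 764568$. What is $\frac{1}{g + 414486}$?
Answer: $\frac{1}{1179054} \approx 8.4814 \cdot 10^{-7}$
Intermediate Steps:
$\frac{1}{g + 414486} = \frac{1}{764568 + 414486} = \frac{1}{1179054}$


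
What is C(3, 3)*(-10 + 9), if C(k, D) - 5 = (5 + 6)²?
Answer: -126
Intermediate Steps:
C(k, D) = 126 (C(k, D) = 5 + (5 + 6)² = 5 + 11² = 5 + 121 = 126)
C(3, 3)*(-10 + 9) = 126*(-10 + 9) = 126*(-1) = -126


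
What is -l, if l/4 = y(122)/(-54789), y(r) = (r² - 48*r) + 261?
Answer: 5308/7827 ≈ 0.67817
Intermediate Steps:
y(r) = 261 + r² - 48*r
l = -5308/7827 (l = 4*((261 + 122² - 48*122)/(-54789)) = 4*((261 + 14884 - 5856)*(-1/54789)) = 4*(9289*(-1/54789)) = 4*(-1327/7827) = -5308/7827 ≈ -0.67817)
-l = -1*(-5308/7827) = 5308/7827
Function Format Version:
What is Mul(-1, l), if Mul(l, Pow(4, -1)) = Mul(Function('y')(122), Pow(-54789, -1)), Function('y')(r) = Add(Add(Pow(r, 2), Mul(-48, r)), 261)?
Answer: Rational(5308, 7827) ≈ 0.67817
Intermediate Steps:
Function('y')(r) = Add(261, Pow(r, 2), Mul(-48, r))
l = Rational(-5308, 7827) (l = Mul(4, Mul(Add(261, Pow(122, 2), Mul(-48, 122)), Pow(-54789, -1))) = Mul(4, Mul(Add(261, 14884, -5856), Rational(-1, 54789))) = Mul(4, Mul(9289, Rational(-1, 54789))) = Mul(4, Rational(-1327, 7827)) = Rational(-5308, 7827) ≈ -0.67817)
Mul(-1, l) = Mul(-1, Rational(-5308, 7827)) = Rational(5308, 7827)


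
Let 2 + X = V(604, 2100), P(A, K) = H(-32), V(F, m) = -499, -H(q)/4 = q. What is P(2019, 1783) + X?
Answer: -373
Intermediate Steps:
H(q) = -4*q
P(A, K) = 128 (P(A, K) = -4*(-32) = 128)
X = -501 (X = -2 - 499 = -501)
P(2019, 1783) + X = 128 - 501 = -373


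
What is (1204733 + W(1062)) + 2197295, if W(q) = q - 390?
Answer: 3402700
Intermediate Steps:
W(q) = -390 + q
(1204733 + W(1062)) + 2197295 = (1204733 + (-390 + 1062)) + 2197295 = (1204733 + 672) + 2197295 = 1205405 + 2197295 = 3402700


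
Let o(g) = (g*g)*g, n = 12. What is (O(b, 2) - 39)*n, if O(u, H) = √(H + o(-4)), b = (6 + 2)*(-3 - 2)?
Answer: -468 + 12*I*√62 ≈ -468.0 + 94.488*I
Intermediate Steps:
b = -40 (b = 8*(-5) = -40)
o(g) = g³ (o(g) = g²*g = g³)
O(u, H) = √(-64 + H) (O(u, H) = √(H + (-4)³) = √(H - 64) = √(-64 + H))
(O(b, 2) - 39)*n = (√(-64 + 2) - 39)*12 = (√(-62) - 39)*12 = (I*√62 - 39)*12 = (-39 + I*√62)*12 = -468 + 12*I*√62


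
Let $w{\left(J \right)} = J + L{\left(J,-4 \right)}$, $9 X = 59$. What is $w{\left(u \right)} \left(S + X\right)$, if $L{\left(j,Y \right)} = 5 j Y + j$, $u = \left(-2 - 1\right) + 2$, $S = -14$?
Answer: $-134$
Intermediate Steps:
$X = \frac{59}{9}$ ($X = \frac{1}{9} \cdot 59 = \frac{59}{9} \approx 6.5556$)
$u = -1$ ($u = -3 + 2 = -1$)
$L{\left(j,Y \right)} = j + 5 Y j$ ($L{\left(j,Y \right)} = 5 Y j + j = j + 5 Y j$)
$w{\left(J \right)} = - 18 J$ ($w{\left(J \right)} = J + J \left(1 + 5 \left(-4\right)\right) = J + J \left(1 - 20\right) = J + J \left(-19\right) = J - 19 J = - 18 J$)
$w{\left(u \right)} \left(S + X\right) = \left(-18\right) \left(-1\right) \left(-14 + \frac{59}{9}\right) = 18 \left(- \frac{67}{9}\right) = -134$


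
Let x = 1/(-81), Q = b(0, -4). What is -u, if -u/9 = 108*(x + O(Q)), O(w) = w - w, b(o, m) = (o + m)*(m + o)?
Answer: -12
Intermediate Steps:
b(o, m) = (m + o)² (b(o, m) = (m + o)*(m + o) = (m + o)²)
Q = 16 (Q = (-4 + 0)² = (-4)² = 16)
O(w) = 0
x = -1/81 ≈ -0.012346
u = 12 (u = -972*(-1/81 + 0) = -972*(-1)/81 = -9*(-4/3) = 12)
-u = -1*12 = -12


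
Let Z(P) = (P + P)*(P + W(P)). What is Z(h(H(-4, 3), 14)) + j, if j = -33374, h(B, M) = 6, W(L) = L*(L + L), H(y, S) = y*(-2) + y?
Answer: -32438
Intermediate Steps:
H(y, S) = -y (H(y, S) = -2*y + y = -y)
W(L) = 2*L² (W(L) = L*(2*L) = 2*L²)
Z(P) = 2*P*(P + 2*P²) (Z(P) = (P + P)*(P + 2*P²) = (2*P)*(P + 2*P²) = 2*P*(P + 2*P²))
Z(h(H(-4, 3), 14)) + j = 6²*(2 + 4*6) - 33374 = 36*(2 + 24) - 33374 = 36*26 - 33374 = 936 - 33374 = -32438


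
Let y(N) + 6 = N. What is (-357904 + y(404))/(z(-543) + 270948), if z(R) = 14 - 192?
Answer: -178753/135385 ≈ -1.3203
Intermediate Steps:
y(N) = -6 + N
z(R) = -178
(-357904 + y(404))/(z(-543) + 270948) = (-357904 + (-6 + 404))/(-178 + 270948) = (-357904 + 398)/270770 = -357506*1/270770 = -178753/135385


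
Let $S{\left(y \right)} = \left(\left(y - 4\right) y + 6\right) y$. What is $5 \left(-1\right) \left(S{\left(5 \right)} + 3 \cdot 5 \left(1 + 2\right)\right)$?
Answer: $-500$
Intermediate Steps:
$S{\left(y \right)} = y \left(6 + y \left(-4 + y\right)\right)$ ($S{\left(y \right)} = \left(\left(-4 + y\right) y + 6\right) y = \left(y \left(-4 + y\right) + 6\right) y = \left(6 + y \left(-4 + y\right)\right) y = y \left(6 + y \left(-4 + y\right)\right)$)
$5 \left(-1\right) \left(S{\left(5 \right)} + 3 \cdot 5 \left(1 + 2\right)\right) = 5 \left(-1\right) \left(5 \left(6 + 5^{2} - 20\right) + 3 \cdot 5 \left(1 + 2\right)\right) = - 5 \left(5 \left(6 + 25 - 20\right) + 3 \cdot 5 \cdot 3\right) = - 5 \left(5 \cdot 11 + 3 \cdot 15\right) = - 5 \left(55 + 45\right) = \left(-5\right) 100 = -500$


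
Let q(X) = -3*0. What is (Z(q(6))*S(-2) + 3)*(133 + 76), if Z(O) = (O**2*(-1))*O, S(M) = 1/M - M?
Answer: 627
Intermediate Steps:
q(X) = 0
Z(O) = -O**3 (Z(O) = (-O**2)*O = -O**3)
(Z(q(6))*S(-2) + 3)*(133 + 76) = ((-1*0**3)*(1/(-2) - 1*(-2)) + 3)*(133 + 76) = ((-1*0)*(-1/2 + 2) + 3)*209 = (0*(3/2) + 3)*209 = (0 + 3)*209 = 3*209 = 627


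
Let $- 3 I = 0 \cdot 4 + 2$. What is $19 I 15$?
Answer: $-190$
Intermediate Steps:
$I = - \frac{2}{3}$ ($I = - \frac{0 \cdot 4 + 2}{3} = - \frac{0 + 2}{3} = \left(- \frac{1}{3}\right) 2 = - \frac{2}{3} \approx -0.66667$)
$19 I 15 = 19 \left(- \frac{2}{3}\right) 15 = \left(- \frac{38}{3}\right) 15 = -190$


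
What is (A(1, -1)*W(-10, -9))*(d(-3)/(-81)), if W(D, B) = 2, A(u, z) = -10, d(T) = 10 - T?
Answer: 260/81 ≈ 3.2099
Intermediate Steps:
(A(1, -1)*W(-10, -9))*(d(-3)/(-81)) = (-10*2)*((10 - 1*(-3))/(-81)) = -20*(10 + 3)*(-1)/81 = -260*(-1)/81 = -20*(-13/81) = 260/81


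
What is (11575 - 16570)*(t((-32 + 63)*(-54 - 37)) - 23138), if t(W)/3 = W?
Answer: 157846995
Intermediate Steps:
t(W) = 3*W
(11575 - 16570)*(t((-32 + 63)*(-54 - 37)) - 23138) = (11575 - 16570)*(3*((-32 + 63)*(-54 - 37)) - 23138) = -4995*(3*(31*(-91)) - 23138) = -4995*(3*(-2821) - 23138) = -4995*(-8463 - 23138) = -4995*(-31601) = 157846995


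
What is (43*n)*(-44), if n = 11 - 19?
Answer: 15136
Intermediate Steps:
n = -8
(43*n)*(-44) = (43*(-8))*(-44) = -344*(-44) = 15136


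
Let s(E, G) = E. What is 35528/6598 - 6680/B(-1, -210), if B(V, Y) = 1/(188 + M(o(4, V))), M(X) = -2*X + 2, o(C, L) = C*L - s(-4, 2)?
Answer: -4187073036/3299 ≈ -1.2692e+6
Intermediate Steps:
o(C, L) = 4 + C*L (o(C, L) = C*L - 1*(-4) = C*L + 4 = 4 + C*L)
M(X) = 2 - 2*X
B(V, Y) = 1/(182 - 8*V) (B(V, Y) = 1/(188 + (2 - 2*(4 + 4*V))) = 1/(188 + (2 + (-8 - 8*V))) = 1/(188 + (-6 - 8*V)) = 1/(182 - 8*V))
35528/6598 - 6680/B(-1, -210) = 35528/6598 - 6680/((-1/(-182 + 8*(-1)))) = 35528*(1/6598) - 6680/((-1/(-182 - 8))) = 17764/3299 - 6680/((-1/(-190))) = 17764/3299 - 6680/((-1*(-1/190))) = 17764/3299 - 6680/1/190 = 17764/3299 - 6680*190 = 17764/3299 - 1269200 = -4187073036/3299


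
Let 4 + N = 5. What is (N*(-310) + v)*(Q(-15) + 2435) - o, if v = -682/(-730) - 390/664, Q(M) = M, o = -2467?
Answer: -4525427770/6059 ≈ -7.4689e+5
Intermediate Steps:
N = 1 (N = -4 + 5 = 1)
v = 42037/121180 (v = -682*(-1/730) - 390*1/664 = 341/365 - 195/332 = 42037/121180 ≈ 0.34690)
(N*(-310) + v)*(Q(-15) + 2435) - o = (1*(-310) + 42037/121180)*(-15 + 2435) - 1*(-2467) = (-310 + 42037/121180)*2420 + 2467 = -37523763/121180*2420 + 2467 = -4540375323/6059 + 2467 = -4525427770/6059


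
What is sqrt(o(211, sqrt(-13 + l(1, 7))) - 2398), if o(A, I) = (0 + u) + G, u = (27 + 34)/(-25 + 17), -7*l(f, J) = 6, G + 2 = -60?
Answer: I*sqrt(39482)/4 ≈ 49.675*I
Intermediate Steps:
G = -62 (G = -2 - 60 = -62)
l(f, J) = -6/7 (l(f, J) = -1/7*6 = -6/7)
u = -61/8 (u = 61/(-8) = 61*(-1/8) = -61/8 ≈ -7.6250)
o(A, I) = -557/8 (o(A, I) = (0 - 61/8) - 62 = -61/8 - 62 = -557/8)
sqrt(o(211, sqrt(-13 + l(1, 7))) - 2398) = sqrt(-557/8 - 2398) = sqrt(-19741/8) = I*sqrt(39482)/4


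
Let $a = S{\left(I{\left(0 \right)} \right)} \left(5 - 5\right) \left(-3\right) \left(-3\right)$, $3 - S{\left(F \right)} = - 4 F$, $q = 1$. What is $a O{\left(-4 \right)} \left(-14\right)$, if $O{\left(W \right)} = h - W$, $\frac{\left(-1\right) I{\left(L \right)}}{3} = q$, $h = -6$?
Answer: $0$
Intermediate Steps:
$I{\left(L \right)} = -3$ ($I{\left(L \right)} = \left(-3\right) 1 = -3$)
$S{\left(F \right)} = 3 + 4 F$ ($S{\left(F \right)} = 3 - - 4 F = 3 + 4 F$)
$O{\left(W \right)} = -6 - W$
$a = 0$ ($a = \left(3 + 4 \left(-3\right)\right) \left(5 - 5\right) \left(-3\right) \left(-3\right) = \left(3 - 12\right) \left(5 - 5\right) \left(-3\right) \left(-3\right) = - 9 \cdot 0 \left(-3\right) \left(-3\right) = - 9 \cdot 0 \left(-3\right) = \left(-9\right) 0 = 0$)
$a O{\left(-4 \right)} \left(-14\right) = 0 \left(-6 - -4\right) \left(-14\right) = 0 \left(-6 + 4\right) \left(-14\right) = 0 \left(-2\right) \left(-14\right) = 0 \left(-14\right) = 0$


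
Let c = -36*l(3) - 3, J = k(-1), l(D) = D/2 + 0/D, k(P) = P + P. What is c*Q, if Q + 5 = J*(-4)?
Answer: -171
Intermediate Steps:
k(P) = 2*P
l(D) = D/2 (l(D) = D*(1/2) + 0 = D/2 + 0 = D/2)
J = -2 (J = 2*(-1) = -2)
c = -57 (c = -18*3 - 3 = -36*3/2 - 3 = -54 - 3 = -57)
Q = 3 (Q = -5 - 2*(-4) = -5 + 8 = 3)
c*Q = -57*3 = -171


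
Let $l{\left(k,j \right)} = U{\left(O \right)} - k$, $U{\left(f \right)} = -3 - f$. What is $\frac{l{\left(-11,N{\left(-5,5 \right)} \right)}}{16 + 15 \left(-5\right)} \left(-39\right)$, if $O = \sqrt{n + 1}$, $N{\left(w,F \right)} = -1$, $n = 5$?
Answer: $\frac{312}{59} - \frac{39 \sqrt{6}}{59} \approx 3.669$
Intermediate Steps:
$O = \sqrt{6}$ ($O = \sqrt{5 + 1} = \sqrt{6} \approx 2.4495$)
$l{\left(k,j \right)} = -3 - k - \sqrt{6}$ ($l{\left(k,j \right)} = \left(-3 - \sqrt{6}\right) - k = -3 - k - \sqrt{6}$)
$\frac{l{\left(-11,N{\left(-5,5 \right)} \right)}}{16 + 15 \left(-5\right)} \left(-39\right) = \frac{-3 - -11 - \sqrt{6}}{16 + 15 \left(-5\right)} \left(-39\right) = \frac{-3 + 11 - \sqrt{6}}{16 - 75} \left(-39\right) = \frac{8 - \sqrt{6}}{-59} \left(-39\right) = \left(8 - \sqrt{6}\right) \left(- \frac{1}{59}\right) \left(-39\right) = \left(- \frac{8}{59} + \frac{\sqrt{6}}{59}\right) \left(-39\right) = \frac{312}{59} - \frac{39 \sqrt{6}}{59}$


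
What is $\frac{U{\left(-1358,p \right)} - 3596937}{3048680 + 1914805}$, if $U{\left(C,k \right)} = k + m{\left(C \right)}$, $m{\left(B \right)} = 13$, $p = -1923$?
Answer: $- \frac{3598847}{4963485} \approx -0.72506$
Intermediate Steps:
$U{\left(C,k \right)} = 13 + k$ ($U{\left(C,k \right)} = k + 13 = 13 + k$)
$\frac{U{\left(-1358,p \right)} - 3596937}{3048680 + 1914805} = \frac{\left(13 - 1923\right) - 3596937}{3048680 + 1914805} = \frac{-1910 - 3596937}{4963485} = \left(-3598847\right) \frac{1}{4963485} = - \frac{3598847}{4963485}$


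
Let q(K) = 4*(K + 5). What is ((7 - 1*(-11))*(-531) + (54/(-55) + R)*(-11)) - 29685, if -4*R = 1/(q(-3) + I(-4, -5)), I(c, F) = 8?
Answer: -12554249/320 ≈ -39232.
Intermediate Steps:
q(K) = 20 + 4*K (q(K) = 4*(5 + K) = 20 + 4*K)
R = -1/64 (R = -1/(4*((20 + 4*(-3)) + 8)) = -1/(4*((20 - 12) + 8)) = -1/(4*(8 + 8)) = -¼/16 = -¼*1/16 = -1/64 ≈ -0.015625)
((7 - 1*(-11))*(-531) + (54/(-55) + R)*(-11)) - 29685 = ((7 - 1*(-11))*(-531) + (54/(-55) - 1/64)*(-11)) - 29685 = ((7 + 11)*(-531) + (54*(-1/55) - 1/64)*(-11)) - 29685 = (18*(-531) + (-54/55 - 1/64)*(-11)) - 29685 = (-9558 - 3511/3520*(-11)) - 29685 = (-9558 + 3511/320) - 29685 = -3055049/320 - 29685 = -12554249/320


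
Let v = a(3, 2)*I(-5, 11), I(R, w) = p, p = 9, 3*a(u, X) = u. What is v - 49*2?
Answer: -89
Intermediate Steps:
a(u, X) = u/3
I(R, w) = 9
v = 9 (v = ((⅓)*3)*9 = 1*9 = 9)
v - 49*2 = 9 - 49*2 = 9 - 1*98 = 9 - 98 = -89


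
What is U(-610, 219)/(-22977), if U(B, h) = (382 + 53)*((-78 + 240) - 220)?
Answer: 8410/7659 ≈ 1.0981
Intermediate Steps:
U(B, h) = -25230 (U(B, h) = 435*(162 - 220) = 435*(-58) = -25230)
U(-610, 219)/(-22977) = -25230/(-22977) = -25230*(-1/22977) = 8410/7659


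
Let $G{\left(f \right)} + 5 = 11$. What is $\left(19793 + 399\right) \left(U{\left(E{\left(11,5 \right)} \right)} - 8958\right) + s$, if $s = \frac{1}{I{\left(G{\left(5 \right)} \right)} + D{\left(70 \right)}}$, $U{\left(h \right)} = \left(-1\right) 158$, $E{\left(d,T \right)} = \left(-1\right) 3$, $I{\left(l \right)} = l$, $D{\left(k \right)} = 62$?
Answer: $- \frac{12516778495}{68} \approx -1.8407 \cdot 10^{8}$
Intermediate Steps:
$G{\left(f \right)} = 6$ ($G{\left(f \right)} = -5 + 11 = 6$)
$E{\left(d,T \right)} = -3$
$U{\left(h \right)} = -158$
$s = \frac{1}{68}$ ($s = \frac{1}{6 + 62} = \frac{1}{68} \approx 0.014706$)
$\left(19793 + 399\right) \left(U{\left(E{\left(11,5 \right)} \right)} - 8958\right) + s = \left(19793 + 399\right) \left(-158 - 8958\right) + \frac{1}{68} = 20192 \left(-9116\right) + \frac{1}{68} = -184070272 + \frac{1}{68} = - \frac{12516778495}{68}$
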